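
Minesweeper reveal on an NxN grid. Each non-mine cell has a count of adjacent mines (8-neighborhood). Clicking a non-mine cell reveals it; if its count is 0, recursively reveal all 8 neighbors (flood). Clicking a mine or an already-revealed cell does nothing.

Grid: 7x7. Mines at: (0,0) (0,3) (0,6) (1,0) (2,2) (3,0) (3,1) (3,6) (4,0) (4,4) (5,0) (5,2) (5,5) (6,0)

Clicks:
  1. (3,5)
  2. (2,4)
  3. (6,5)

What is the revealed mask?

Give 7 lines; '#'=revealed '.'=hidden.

Click 1 (3,5) count=2: revealed 1 new [(3,5)] -> total=1
Click 2 (2,4) count=0: revealed 8 new [(1,3) (1,4) (1,5) (2,3) (2,4) (2,5) (3,3) (3,4)] -> total=9
Click 3 (6,5) count=1: revealed 1 new [(6,5)] -> total=10

Answer: .......
...###.
...###.
...###.
.......
.......
.....#.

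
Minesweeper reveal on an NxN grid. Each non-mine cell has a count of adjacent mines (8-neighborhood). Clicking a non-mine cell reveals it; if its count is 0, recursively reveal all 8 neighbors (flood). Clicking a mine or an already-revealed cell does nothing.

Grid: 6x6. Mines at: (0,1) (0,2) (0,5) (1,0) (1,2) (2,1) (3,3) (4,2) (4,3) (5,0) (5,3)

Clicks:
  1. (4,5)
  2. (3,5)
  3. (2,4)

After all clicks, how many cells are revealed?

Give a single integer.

Click 1 (4,5) count=0: revealed 10 new [(1,4) (1,5) (2,4) (2,5) (3,4) (3,5) (4,4) (4,5) (5,4) (5,5)] -> total=10
Click 2 (3,5) count=0: revealed 0 new [(none)] -> total=10
Click 3 (2,4) count=1: revealed 0 new [(none)] -> total=10

Answer: 10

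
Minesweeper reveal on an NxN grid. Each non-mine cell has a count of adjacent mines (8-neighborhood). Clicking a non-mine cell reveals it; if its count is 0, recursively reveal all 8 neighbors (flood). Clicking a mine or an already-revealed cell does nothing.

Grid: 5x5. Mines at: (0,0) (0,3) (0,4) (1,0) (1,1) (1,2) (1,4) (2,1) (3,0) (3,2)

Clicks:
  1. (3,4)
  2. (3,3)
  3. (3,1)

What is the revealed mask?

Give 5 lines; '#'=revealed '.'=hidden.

Answer: .....
.....
...##
.#.##
...##

Derivation:
Click 1 (3,4) count=0: revealed 6 new [(2,3) (2,4) (3,3) (3,4) (4,3) (4,4)] -> total=6
Click 2 (3,3) count=1: revealed 0 new [(none)] -> total=6
Click 3 (3,1) count=3: revealed 1 new [(3,1)] -> total=7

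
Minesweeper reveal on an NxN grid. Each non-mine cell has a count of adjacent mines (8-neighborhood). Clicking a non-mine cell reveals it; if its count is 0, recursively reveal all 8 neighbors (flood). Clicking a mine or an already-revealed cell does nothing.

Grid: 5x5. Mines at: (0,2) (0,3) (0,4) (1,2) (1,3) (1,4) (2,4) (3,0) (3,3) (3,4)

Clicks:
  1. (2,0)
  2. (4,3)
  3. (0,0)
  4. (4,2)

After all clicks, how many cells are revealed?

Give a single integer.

Click 1 (2,0) count=1: revealed 1 new [(2,0)] -> total=1
Click 2 (4,3) count=2: revealed 1 new [(4,3)] -> total=2
Click 3 (0,0) count=0: revealed 5 new [(0,0) (0,1) (1,0) (1,1) (2,1)] -> total=7
Click 4 (4,2) count=1: revealed 1 new [(4,2)] -> total=8

Answer: 8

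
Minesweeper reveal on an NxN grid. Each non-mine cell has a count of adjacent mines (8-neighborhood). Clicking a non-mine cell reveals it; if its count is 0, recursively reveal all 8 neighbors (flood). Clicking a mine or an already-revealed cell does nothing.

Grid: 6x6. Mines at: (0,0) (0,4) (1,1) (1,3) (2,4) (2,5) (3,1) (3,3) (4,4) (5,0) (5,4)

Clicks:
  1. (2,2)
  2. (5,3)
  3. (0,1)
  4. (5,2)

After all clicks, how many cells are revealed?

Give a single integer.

Click 1 (2,2) count=4: revealed 1 new [(2,2)] -> total=1
Click 2 (5,3) count=2: revealed 1 new [(5,3)] -> total=2
Click 3 (0,1) count=2: revealed 1 new [(0,1)] -> total=3
Click 4 (5,2) count=0: revealed 5 new [(4,1) (4,2) (4,3) (5,1) (5,2)] -> total=8

Answer: 8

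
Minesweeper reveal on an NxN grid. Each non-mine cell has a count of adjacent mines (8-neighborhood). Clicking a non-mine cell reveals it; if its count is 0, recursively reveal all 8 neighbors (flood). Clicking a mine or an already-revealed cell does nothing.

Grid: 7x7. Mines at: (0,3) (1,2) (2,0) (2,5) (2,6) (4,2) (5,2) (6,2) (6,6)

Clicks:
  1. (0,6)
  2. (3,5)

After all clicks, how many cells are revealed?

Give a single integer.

Answer: 7

Derivation:
Click 1 (0,6) count=0: revealed 6 new [(0,4) (0,5) (0,6) (1,4) (1,5) (1,6)] -> total=6
Click 2 (3,5) count=2: revealed 1 new [(3,5)] -> total=7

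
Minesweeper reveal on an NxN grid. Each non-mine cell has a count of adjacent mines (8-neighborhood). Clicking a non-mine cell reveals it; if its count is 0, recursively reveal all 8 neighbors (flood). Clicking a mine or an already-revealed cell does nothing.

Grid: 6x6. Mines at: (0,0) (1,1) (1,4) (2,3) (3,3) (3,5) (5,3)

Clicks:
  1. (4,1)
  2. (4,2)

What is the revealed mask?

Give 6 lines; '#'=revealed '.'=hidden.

Click 1 (4,1) count=0: revealed 12 new [(2,0) (2,1) (2,2) (3,0) (3,1) (3,2) (4,0) (4,1) (4,2) (5,0) (5,1) (5,2)] -> total=12
Click 2 (4,2) count=2: revealed 0 new [(none)] -> total=12

Answer: ......
......
###...
###...
###...
###...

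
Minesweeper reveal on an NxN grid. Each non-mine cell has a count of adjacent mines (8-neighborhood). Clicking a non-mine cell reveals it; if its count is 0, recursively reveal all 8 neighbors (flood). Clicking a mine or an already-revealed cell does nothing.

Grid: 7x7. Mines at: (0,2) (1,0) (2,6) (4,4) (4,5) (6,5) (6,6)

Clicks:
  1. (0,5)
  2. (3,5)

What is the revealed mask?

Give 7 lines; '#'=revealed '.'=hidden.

Click 1 (0,5) count=0: revealed 36 new [(0,3) (0,4) (0,5) (0,6) (1,1) (1,2) (1,3) (1,4) (1,5) (1,6) (2,0) (2,1) (2,2) (2,3) (2,4) (2,5) (3,0) (3,1) (3,2) (3,3) (3,4) (3,5) (4,0) (4,1) (4,2) (4,3) (5,0) (5,1) (5,2) (5,3) (5,4) (6,0) (6,1) (6,2) (6,3) (6,4)] -> total=36
Click 2 (3,5) count=3: revealed 0 new [(none)] -> total=36

Answer: ...####
.######
######.
######.
####...
#####..
#####..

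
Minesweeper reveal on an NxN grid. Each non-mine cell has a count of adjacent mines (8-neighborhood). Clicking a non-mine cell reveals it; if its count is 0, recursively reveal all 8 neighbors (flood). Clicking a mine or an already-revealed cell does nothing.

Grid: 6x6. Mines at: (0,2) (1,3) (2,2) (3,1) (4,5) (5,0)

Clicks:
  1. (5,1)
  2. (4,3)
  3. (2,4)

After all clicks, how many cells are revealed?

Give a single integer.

Click 1 (5,1) count=1: revealed 1 new [(5,1)] -> total=1
Click 2 (4,3) count=0: revealed 10 new [(3,2) (3,3) (3,4) (4,1) (4,2) (4,3) (4,4) (5,2) (5,3) (5,4)] -> total=11
Click 3 (2,4) count=1: revealed 1 new [(2,4)] -> total=12

Answer: 12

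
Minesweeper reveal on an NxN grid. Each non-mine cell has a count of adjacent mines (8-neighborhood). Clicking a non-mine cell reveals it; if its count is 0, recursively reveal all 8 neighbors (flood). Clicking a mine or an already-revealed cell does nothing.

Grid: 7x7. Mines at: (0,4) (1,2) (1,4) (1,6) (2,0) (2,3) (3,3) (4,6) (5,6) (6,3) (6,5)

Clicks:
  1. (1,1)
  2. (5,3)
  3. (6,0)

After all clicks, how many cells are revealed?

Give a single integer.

Click 1 (1,1) count=2: revealed 1 new [(1,1)] -> total=1
Click 2 (5,3) count=1: revealed 1 new [(5,3)] -> total=2
Click 3 (6,0) count=0: revealed 12 new [(3,0) (3,1) (3,2) (4,0) (4,1) (4,2) (5,0) (5,1) (5,2) (6,0) (6,1) (6,2)] -> total=14

Answer: 14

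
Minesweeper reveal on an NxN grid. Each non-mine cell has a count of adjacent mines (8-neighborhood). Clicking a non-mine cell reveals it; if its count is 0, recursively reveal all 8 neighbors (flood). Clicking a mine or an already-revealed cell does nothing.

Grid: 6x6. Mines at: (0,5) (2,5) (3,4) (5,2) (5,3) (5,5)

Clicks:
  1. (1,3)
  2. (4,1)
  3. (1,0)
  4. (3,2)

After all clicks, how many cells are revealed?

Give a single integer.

Answer: 25

Derivation:
Click 1 (1,3) count=0: revealed 25 new [(0,0) (0,1) (0,2) (0,3) (0,4) (1,0) (1,1) (1,2) (1,3) (1,4) (2,0) (2,1) (2,2) (2,3) (2,4) (3,0) (3,1) (3,2) (3,3) (4,0) (4,1) (4,2) (4,3) (5,0) (5,1)] -> total=25
Click 2 (4,1) count=1: revealed 0 new [(none)] -> total=25
Click 3 (1,0) count=0: revealed 0 new [(none)] -> total=25
Click 4 (3,2) count=0: revealed 0 new [(none)] -> total=25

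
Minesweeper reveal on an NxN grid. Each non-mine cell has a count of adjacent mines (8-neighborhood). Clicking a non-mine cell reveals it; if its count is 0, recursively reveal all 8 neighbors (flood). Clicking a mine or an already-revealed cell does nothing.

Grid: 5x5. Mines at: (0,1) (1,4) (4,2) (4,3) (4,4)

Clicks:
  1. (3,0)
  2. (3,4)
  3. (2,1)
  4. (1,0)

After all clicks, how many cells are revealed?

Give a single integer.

Click 1 (3,0) count=0: revealed 14 new [(1,0) (1,1) (1,2) (1,3) (2,0) (2,1) (2,2) (2,3) (3,0) (3,1) (3,2) (3,3) (4,0) (4,1)] -> total=14
Click 2 (3,4) count=2: revealed 1 new [(3,4)] -> total=15
Click 3 (2,1) count=0: revealed 0 new [(none)] -> total=15
Click 4 (1,0) count=1: revealed 0 new [(none)] -> total=15

Answer: 15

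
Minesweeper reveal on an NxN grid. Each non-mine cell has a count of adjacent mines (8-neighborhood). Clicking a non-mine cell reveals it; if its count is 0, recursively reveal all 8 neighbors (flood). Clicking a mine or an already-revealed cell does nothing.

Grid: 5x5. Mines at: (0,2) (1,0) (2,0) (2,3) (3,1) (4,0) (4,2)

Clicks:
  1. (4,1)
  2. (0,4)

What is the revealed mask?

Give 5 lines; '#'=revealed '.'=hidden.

Click 1 (4,1) count=3: revealed 1 new [(4,1)] -> total=1
Click 2 (0,4) count=0: revealed 4 new [(0,3) (0,4) (1,3) (1,4)] -> total=5

Answer: ...##
...##
.....
.....
.#...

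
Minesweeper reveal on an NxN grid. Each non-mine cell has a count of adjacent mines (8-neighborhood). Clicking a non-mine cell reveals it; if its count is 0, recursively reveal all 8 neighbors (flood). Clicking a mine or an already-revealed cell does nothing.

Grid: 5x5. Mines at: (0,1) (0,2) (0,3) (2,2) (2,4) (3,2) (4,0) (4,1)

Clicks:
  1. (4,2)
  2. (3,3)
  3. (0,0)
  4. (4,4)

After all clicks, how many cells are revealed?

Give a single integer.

Click 1 (4,2) count=2: revealed 1 new [(4,2)] -> total=1
Click 2 (3,3) count=3: revealed 1 new [(3,3)] -> total=2
Click 3 (0,0) count=1: revealed 1 new [(0,0)] -> total=3
Click 4 (4,4) count=0: revealed 3 new [(3,4) (4,3) (4,4)] -> total=6

Answer: 6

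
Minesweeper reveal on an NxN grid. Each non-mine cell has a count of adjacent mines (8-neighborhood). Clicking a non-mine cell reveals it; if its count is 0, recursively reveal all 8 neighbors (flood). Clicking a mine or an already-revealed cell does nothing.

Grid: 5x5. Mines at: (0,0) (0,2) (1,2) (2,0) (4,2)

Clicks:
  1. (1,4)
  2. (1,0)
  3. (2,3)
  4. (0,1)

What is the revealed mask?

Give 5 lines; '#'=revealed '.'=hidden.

Answer: .#.##
#..##
...##
...##
...##

Derivation:
Click 1 (1,4) count=0: revealed 10 new [(0,3) (0,4) (1,3) (1,4) (2,3) (2,4) (3,3) (3,4) (4,3) (4,4)] -> total=10
Click 2 (1,0) count=2: revealed 1 new [(1,0)] -> total=11
Click 3 (2,3) count=1: revealed 0 new [(none)] -> total=11
Click 4 (0,1) count=3: revealed 1 new [(0,1)] -> total=12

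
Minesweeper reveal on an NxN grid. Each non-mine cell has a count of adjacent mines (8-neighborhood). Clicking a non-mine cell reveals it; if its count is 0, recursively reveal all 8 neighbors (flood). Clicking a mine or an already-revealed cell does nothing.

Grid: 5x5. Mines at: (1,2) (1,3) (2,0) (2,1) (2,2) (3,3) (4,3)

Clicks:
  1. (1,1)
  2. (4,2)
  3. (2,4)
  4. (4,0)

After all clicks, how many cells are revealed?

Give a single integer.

Click 1 (1,1) count=4: revealed 1 new [(1,1)] -> total=1
Click 2 (4,2) count=2: revealed 1 new [(4,2)] -> total=2
Click 3 (2,4) count=2: revealed 1 new [(2,4)] -> total=3
Click 4 (4,0) count=0: revealed 5 new [(3,0) (3,1) (3,2) (4,0) (4,1)] -> total=8

Answer: 8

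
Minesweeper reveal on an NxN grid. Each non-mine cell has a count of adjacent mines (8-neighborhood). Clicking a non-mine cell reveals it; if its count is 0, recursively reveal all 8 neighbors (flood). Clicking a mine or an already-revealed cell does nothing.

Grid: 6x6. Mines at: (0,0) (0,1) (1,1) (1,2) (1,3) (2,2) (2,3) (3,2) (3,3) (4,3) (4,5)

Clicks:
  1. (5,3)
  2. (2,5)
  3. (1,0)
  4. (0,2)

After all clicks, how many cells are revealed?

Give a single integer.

Click 1 (5,3) count=1: revealed 1 new [(5,3)] -> total=1
Click 2 (2,5) count=0: revealed 8 new [(0,4) (0,5) (1,4) (1,5) (2,4) (2,5) (3,4) (3,5)] -> total=9
Click 3 (1,0) count=3: revealed 1 new [(1,0)] -> total=10
Click 4 (0,2) count=4: revealed 1 new [(0,2)] -> total=11

Answer: 11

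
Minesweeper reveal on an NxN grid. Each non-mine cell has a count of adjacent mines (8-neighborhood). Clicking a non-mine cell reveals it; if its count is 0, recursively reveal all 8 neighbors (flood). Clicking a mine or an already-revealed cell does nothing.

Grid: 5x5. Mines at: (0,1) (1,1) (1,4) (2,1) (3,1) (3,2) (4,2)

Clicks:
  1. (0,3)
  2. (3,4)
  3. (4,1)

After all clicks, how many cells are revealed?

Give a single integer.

Click 1 (0,3) count=1: revealed 1 new [(0,3)] -> total=1
Click 2 (3,4) count=0: revealed 6 new [(2,3) (2,4) (3,3) (3,4) (4,3) (4,4)] -> total=7
Click 3 (4,1) count=3: revealed 1 new [(4,1)] -> total=8

Answer: 8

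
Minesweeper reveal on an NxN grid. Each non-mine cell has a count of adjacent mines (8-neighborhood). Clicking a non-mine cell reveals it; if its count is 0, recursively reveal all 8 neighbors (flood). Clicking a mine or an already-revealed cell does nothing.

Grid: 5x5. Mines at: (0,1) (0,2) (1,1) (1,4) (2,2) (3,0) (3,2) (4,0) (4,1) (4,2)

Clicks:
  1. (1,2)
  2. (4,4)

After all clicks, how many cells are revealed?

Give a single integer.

Click 1 (1,2) count=4: revealed 1 new [(1,2)] -> total=1
Click 2 (4,4) count=0: revealed 6 new [(2,3) (2,4) (3,3) (3,4) (4,3) (4,4)] -> total=7

Answer: 7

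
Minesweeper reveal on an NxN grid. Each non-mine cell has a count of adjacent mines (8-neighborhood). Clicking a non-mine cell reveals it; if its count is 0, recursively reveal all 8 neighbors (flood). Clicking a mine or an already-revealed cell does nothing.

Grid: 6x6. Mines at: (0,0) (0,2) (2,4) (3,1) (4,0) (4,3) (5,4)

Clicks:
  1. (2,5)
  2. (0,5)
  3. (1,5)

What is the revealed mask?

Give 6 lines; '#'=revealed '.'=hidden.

Click 1 (2,5) count=1: revealed 1 new [(2,5)] -> total=1
Click 2 (0,5) count=0: revealed 6 new [(0,3) (0,4) (0,5) (1,3) (1,4) (1,5)] -> total=7
Click 3 (1,5) count=1: revealed 0 new [(none)] -> total=7

Answer: ...###
...###
.....#
......
......
......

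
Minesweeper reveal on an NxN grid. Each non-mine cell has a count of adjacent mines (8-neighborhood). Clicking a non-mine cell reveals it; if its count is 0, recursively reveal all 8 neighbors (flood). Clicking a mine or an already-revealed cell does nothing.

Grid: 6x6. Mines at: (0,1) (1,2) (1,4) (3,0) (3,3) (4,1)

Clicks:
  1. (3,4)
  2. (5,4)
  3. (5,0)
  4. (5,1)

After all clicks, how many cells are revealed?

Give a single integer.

Answer: 14

Derivation:
Click 1 (3,4) count=1: revealed 1 new [(3,4)] -> total=1
Click 2 (5,4) count=0: revealed 11 new [(2,4) (2,5) (3,5) (4,2) (4,3) (4,4) (4,5) (5,2) (5,3) (5,4) (5,5)] -> total=12
Click 3 (5,0) count=1: revealed 1 new [(5,0)] -> total=13
Click 4 (5,1) count=1: revealed 1 new [(5,1)] -> total=14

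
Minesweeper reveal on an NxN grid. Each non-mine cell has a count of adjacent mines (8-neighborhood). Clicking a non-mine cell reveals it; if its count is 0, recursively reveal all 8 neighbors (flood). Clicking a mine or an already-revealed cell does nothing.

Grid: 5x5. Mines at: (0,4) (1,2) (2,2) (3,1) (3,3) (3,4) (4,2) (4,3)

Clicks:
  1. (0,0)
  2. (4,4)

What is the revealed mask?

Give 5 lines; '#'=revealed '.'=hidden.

Click 1 (0,0) count=0: revealed 6 new [(0,0) (0,1) (1,0) (1,1) (2,0) (2,1)] -> total=6
Click 2 (4,4) count=3: revealed 1 new [(4,4)] -> total=7

Answer: ##...
##...
##...
.....
....#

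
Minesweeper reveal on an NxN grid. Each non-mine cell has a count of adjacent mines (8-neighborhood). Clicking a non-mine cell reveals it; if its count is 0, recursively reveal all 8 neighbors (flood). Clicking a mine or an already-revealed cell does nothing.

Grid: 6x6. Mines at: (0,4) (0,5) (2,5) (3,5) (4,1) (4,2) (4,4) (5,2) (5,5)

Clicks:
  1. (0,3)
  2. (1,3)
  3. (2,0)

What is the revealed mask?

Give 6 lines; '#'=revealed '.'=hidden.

Answer: ####..
#####.
#####.
#####.
......
......

Derivation:
Click 1 (0,3) count=1: revealed 1 new [(0,3)] -> total=1
Click 2 (1,3) count=1: revealed 1 new [(1,3)] -> total=2
Click 3 (2,0) count=0: revealed 17 new [(0,0) (0,1) (0,2) (1,0) (1,1) (1,2) (1,4) (2,0) (2,1) (2,2) (2,3) (2,4) (3,0) (3,1) (3,2) (3,3) (3,4)] -> total=19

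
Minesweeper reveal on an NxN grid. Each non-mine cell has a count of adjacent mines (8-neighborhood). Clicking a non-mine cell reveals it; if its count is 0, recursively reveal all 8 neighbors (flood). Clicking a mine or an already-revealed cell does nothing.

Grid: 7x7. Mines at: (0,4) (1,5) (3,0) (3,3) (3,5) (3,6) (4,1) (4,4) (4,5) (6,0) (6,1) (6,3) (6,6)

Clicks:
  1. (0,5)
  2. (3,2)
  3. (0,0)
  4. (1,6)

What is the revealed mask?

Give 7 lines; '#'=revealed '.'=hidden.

Click 1 (0,5) count=2: revealed 1 new [(0,5)] -> total=1
Click 2 (3,2) count=2: revealed 1 new [(3,2)] -> total=2
Click 3 (0,0) count=0: revealed 12 new [(0,0) (0,1) (0,2) (0,3) (1,0) (1,1) (1,2) (1,3) (2,0) (2,1) (2,2) (2,3)] -> total=14
Click 4 (1,6) count=1: revealed 1 new [(1,6)] -> total=15

Answer: ####.#.
####..#
####...
..#....
.......
.......
.......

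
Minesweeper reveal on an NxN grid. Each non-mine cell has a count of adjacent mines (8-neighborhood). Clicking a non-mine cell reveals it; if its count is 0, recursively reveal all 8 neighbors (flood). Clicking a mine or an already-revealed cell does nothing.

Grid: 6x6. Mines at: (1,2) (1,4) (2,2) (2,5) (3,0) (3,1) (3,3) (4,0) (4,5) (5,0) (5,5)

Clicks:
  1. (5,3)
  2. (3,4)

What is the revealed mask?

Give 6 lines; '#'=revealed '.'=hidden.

Click 1 (5,3) count=0: revealed 8 new [(4,1) (4,2) (4,3) (4,4) (5,1) (5,2) (5,3) (5,4)] -> total=8
Click 2 (3,4) count=3: revealed 1 new [(3,4)] -> total=9

Answer: ......
......
......
....#.
.####.
.####.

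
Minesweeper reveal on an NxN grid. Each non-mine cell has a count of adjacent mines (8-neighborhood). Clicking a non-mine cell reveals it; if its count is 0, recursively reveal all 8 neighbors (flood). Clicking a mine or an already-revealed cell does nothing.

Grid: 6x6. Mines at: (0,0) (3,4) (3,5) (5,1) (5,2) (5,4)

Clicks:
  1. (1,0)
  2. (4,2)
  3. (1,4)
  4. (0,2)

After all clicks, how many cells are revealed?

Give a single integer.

Click 1 (1,0) count=1: revealed 1 new [(1,0)] -> total=1
Click 2 (4,2) count=2: revealed 1 new [(4,2)] -> total=2
Click 3 (1,4) count=0: revealed 23 new [(0,1) (0,2) (0,3) (0,4) (0,5) (1,1) (1,2) (1,3) (1,4) (1,5) (2,0) (2,1) (2,2) (2,3) (2,4) (2,5) (3,0) (3,1) (3,2) (3,3) (4,0) (4,1) (4,3)] -> total=25
Click 4 (0,2) count=0: revealed 0 new [(none)] -> total=25

Answer: 25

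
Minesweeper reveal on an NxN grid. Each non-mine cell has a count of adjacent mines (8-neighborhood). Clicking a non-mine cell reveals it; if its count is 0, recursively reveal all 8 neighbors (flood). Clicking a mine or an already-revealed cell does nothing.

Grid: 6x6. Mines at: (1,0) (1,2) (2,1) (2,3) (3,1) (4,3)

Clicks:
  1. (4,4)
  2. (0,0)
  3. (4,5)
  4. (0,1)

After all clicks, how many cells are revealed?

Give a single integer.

Click 1 (4,4) count=1: revealed 1 new [(4,4)] -> total=1
Click 2 (0,0) count=1: revealed 1 new [(0,0)] -> total=2
Click 3 (4,5) count=0: revealed 13 new [(0,3) (0,4) (0,5) (1,3) (1,4) (1,5) (2,4) (2,5) (3,4) (3,5) (4,5) (5,4) (5,5)] -> total=15
Click 4 (0,1) count=2: revealed 1 new [(0,1)] -> total=16

Answer: 16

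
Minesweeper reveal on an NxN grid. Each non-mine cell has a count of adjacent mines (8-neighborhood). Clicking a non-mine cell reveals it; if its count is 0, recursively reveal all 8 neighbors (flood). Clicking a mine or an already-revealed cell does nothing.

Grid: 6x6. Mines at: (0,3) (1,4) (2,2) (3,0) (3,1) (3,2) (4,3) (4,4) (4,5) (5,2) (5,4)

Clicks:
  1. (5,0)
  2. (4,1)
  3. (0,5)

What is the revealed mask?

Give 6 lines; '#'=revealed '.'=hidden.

Click 1 (5,0) count=0: revealed 4 new [(4,0) (4,1) (5,0) (5,1)] -> total=4
Click 2 (4,1) count=4: revealed 0 new [(none)] -> total=4
Click 3 (0,5) count=1: revealed 1 new [(0,5)] -> total=5

Answer: .....#
......
......
......
##....
##....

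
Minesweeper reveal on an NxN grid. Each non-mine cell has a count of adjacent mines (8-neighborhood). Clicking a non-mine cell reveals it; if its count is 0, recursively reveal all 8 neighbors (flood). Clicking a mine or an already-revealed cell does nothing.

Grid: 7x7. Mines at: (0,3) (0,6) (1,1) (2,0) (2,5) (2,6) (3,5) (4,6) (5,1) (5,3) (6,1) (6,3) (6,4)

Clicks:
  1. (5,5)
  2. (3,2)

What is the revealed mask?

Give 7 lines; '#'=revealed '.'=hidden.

Answer: .......
..###..
.####..
.####..
.####..
.....#.
.......

Derivation:
Click 1 (5,5) count=2: revealed 1 new [(5,5)] -> total=1
Click 2 (3,2) count=0: revealed 15 new [(1,2) (1,3) (1,4) (2,1) (2,2) (2,3) (2,4) (3,1) (3,2) (3,3) (3,4) (4,1) (4,2) (4,3) (4,4)] -> total=16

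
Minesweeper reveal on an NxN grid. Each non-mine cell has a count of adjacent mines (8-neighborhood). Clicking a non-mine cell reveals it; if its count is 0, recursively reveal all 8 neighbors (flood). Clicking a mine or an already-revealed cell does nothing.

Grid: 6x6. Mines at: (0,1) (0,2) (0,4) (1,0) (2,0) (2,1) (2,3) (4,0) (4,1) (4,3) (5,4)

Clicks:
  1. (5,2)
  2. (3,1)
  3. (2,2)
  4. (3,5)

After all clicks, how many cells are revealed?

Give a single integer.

Answer: 11

Derivation:
Click 1 (5,2) count=2: revealed 1 new [(5,2)] -> total=1
Click 2 (3,1) count=4: revealed 1 new [(3,1)] -> total=2
Click 3 (2,2) count=2: revealed 1 new [(2,2)] -> total=3
Click 4 (3,5) count=0: revealed 8 new [(1,4) (1,5) (2,4) (2,5) (3,4) (3,5) (4,4) (4,5)] -> total=11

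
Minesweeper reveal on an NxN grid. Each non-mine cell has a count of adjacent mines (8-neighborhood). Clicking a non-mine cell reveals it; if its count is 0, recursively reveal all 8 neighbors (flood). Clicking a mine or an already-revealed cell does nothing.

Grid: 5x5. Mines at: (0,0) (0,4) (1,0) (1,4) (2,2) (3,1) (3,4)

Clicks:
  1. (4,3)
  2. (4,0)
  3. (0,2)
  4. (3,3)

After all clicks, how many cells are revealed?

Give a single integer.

Answer: 9

Derivation:
Click 1 (4,3) count=1: revealed 1 new [(4,3)] -> total=1
Click 2 (4,0) count=1: revealed 1 new [(4,0)] -> total=2
Click 3 (0,2) count=0: revealed 6 new [(0,1) (0,2) (0,3) (1,1) (1,2) (1,3)] -> total=8
Click 4 (3,3) count=2: revealed 1 new [(3,3)] -> total=9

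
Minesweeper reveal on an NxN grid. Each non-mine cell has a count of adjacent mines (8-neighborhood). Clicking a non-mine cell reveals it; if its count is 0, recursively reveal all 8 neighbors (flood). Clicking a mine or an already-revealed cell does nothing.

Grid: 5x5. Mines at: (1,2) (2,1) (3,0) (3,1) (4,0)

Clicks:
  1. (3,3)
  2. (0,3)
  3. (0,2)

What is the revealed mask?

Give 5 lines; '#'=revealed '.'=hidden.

Answer: ..###
...##
..###
..###
..###

Derivation:
Click 1 (3,3) count=0: revealed 13 new [(0,3) (0,4) (1,3) (1,4) (2,2) (2,3) (2,4) (3,2) (3,3) (3,4) (4,2) (4,3) (4,4)] -> total=13
Click 2 (0,3) count=1: revealed 0 new [(none)] -> total=13
Click 3 (0,2) count=1: revealed 1 new [(0,2)] -> total=14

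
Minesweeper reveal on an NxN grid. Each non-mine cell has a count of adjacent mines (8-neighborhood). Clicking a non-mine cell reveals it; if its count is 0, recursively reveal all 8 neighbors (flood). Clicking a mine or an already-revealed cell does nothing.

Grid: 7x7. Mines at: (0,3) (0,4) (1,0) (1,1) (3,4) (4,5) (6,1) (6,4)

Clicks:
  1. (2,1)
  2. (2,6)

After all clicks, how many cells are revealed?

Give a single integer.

Answer: 9

Derivation:
Click 1 (2,1) count=2: revealed 1 new [(2,1)] -> total=1
Click 2 (2,6) count=0: revealed 8 new [(0,5) (0,6) (1,5) (1,6) (2,5) (2,6) (3,5) (3,6)] -> total=9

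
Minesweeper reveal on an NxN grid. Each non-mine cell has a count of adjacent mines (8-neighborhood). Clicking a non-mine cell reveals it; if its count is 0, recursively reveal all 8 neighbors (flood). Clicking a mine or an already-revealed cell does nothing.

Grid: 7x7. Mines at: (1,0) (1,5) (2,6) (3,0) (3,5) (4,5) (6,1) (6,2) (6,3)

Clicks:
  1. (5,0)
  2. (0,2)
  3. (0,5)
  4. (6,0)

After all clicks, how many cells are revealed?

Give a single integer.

Click 1 (5,0) count=1: revealed 1 new [(5,0)] -> total=1
Click 2 (0,2) count=0: revealed 24 new [(0,1) (0,2) (0,3) (0,4) (1,1) (1,2) (1,3) (1,4) (2,1) (2,2) (2,3) (2,4) (3,1) (3,2) (3,3) (3,4) (4,1) (4,2) (4,3) (4,4) (5,1) (5,2) (5,3) (5,4)] -> total=25
Click 3 (0,5) count=1: revealed 1 new [(0,5)] -> total=26
Click 4 (6,0) count=1: revealed 1 new [(6,0)] -> total=27

Answer: 27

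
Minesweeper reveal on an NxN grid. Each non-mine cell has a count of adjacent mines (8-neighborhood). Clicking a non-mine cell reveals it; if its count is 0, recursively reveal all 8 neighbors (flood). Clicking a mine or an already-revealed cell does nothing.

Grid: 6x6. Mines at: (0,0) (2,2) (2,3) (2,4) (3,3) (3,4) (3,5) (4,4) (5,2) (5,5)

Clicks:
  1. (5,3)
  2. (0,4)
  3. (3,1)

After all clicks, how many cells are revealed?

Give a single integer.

Answer: 12

Derivation:
Click 1 (5,3) count=2: revealed 1 new [(5,3)] -> total=1
Click 2 (0,4) count=0: revealed 10 new [(0,1) (0,2) (0,3) (0,4) (0,5) (1,1) (1,2) (1,3) (1,4) (1,5)] -> total=11
Click 3 (3,1) count=1: revealed 1 new [(3,1)] -> total=12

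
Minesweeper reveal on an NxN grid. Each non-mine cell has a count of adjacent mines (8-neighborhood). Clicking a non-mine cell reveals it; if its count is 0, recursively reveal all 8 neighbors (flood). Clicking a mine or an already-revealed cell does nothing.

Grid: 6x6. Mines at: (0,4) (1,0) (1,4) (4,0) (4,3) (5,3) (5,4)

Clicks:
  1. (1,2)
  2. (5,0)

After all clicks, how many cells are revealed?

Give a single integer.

Click 1 (1,2) count=0: revealed 12 new [(0,1) (0,2) (0,3) (1,1) (1,2) (1,3) (2,1) (2,2) (2,3) (3,1) (3,2) (3,3)] -> total=12
Click 2 (5,0) count=1: revealed 1 new [(5,0)] -> total=13

Answer: 13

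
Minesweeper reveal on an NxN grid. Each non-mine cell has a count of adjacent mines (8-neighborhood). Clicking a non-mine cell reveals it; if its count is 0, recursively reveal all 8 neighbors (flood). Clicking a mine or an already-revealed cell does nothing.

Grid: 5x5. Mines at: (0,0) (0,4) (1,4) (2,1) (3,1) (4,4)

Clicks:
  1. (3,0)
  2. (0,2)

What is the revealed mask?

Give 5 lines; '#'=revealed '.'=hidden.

Answer: .###.
.###.
.....
#....
.....

Derivation:
Click 1 (3,0) count=2: revealed 1 new [(3,0)] -> total=1
Click 2 (0,2) count=0: revealed 6 new [(0,1) (0,2) (0,3) (1,1) (1,2) (1,3)] -> total=7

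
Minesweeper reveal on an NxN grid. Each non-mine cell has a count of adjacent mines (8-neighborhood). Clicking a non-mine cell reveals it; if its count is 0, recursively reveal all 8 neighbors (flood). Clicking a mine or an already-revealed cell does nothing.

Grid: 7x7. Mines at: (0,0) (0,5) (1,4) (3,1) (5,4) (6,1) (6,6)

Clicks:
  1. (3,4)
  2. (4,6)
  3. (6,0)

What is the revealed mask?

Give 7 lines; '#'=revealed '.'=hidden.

Click 1 (3,4) count=0: revealed 19 new [(1,5) (1,6) (2,2) (2,3) (2,4) (2,5) (2,6) (3,2) (3,3) (3,4) (3,5) (3,6) (4,2) (4,3) (4,4) (4,5) (4,6) (5,5) (5,6)] -> total=19
Click 2 (4,6) count=0: revealed 0 new [(none)] -> total=19
Click 3 (6,0) count=1: revealed 1 new [(6,0)] -> total=20

Answer: .......
.....##
..#####
..#####
..#####
.....##
#......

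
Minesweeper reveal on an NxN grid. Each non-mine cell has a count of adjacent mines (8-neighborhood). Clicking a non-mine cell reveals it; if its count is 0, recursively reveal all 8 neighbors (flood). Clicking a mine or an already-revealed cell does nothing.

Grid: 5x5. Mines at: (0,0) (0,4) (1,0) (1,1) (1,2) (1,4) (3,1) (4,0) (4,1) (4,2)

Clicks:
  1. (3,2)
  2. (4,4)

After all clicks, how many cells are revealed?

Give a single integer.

Answer: 7

Derivation:
Click 1 (3,2) count=3: revealed 1 new [(3,2)] -> total=1
Click 2 (4,4) count=0: revealed 6 new [(2,3) (2,4) (3,3) (3,4) (4,3) (4,4)] -> total=7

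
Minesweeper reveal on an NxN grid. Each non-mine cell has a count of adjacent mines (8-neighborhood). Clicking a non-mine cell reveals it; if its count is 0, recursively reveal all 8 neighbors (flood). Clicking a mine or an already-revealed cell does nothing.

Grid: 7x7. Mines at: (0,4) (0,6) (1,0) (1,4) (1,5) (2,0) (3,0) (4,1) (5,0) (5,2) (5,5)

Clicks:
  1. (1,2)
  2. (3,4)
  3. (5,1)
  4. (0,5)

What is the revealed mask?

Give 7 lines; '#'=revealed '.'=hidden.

Click 1 (1,2) count=0: revealed 23 new [(0,1) (0,2) (0,3) (1,1) (1,2) (1,3) (2,1) (2,2) (2,3) (2,4) (2,5) (2,6) (3,1) (3,2) (3,3) (3,4) (3,5) (3,6) (4,2) (4,3) (4,4) (4,5) (4,6)] -> total=23
Click 2 (3,4) count=0: revealed 0 new [(none)] -> total=23
Click 3 (5,1) count=3: revealed 1 new [(5,1)] -> total=24
Click 4 (0,5) count=4: revealed 1 new [(0,5)] -> total=25

Answer: .###.#.
.###...
.######
.######
..#####
.#.....
.......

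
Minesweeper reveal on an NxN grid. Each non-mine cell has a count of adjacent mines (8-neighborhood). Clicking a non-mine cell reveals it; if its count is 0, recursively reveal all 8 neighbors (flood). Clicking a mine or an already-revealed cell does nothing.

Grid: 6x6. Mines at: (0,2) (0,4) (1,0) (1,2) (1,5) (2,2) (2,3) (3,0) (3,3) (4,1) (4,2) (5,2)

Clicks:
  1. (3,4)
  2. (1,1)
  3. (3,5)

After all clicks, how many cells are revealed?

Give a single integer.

Click 1 (3,4) count=2: revealed 1 new [(3,4)] -> total=1
Click 2 (1,1) count=4: revealed 1 new [(1,1)] -> total=2
Click 3 (3,5) count=0: revealed 9 new [(2,4) (2,5) (3,5) (4,3) (4,4) (4,5) (5,3) (5,4) (5,5)] -> total=11

Answer: 11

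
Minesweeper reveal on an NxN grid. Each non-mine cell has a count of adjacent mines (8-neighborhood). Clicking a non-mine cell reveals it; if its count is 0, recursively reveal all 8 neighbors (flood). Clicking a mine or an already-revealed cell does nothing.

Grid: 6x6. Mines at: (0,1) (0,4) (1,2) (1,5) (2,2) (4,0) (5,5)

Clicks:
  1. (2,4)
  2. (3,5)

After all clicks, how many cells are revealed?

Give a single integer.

Click 1 (2,4) count=1: revealed 1 new [(2,4)] -> total=1
Click 2 (3,5) count=0: revealed 16 new [(2,3) (2,5) (3,1) (3,2) (3,3) (3,4) (3,5) (4,1) (4,2) (4,3) (4,4) (4,5) (5,1) (5,2) (5,3) (5,4)] -> total=17

Answer: 17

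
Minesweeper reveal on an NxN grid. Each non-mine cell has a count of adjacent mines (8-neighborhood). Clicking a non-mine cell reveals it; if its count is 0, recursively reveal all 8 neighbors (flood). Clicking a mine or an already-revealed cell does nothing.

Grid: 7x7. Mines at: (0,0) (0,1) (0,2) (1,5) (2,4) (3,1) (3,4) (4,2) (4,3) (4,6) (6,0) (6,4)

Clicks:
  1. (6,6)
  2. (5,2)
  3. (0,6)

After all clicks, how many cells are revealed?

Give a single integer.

Click 1 (6,6) count=0: revealed 4 new [(5,5) (5,6) (6,5) (6,6)] -> total=4
Click 2 (5,2) count=2: revealed 1 new [(5,2)] -> total=5
Click 3 (0,6) count=1: revealed 1 new [(0,6)] -> total=6

Answer: 6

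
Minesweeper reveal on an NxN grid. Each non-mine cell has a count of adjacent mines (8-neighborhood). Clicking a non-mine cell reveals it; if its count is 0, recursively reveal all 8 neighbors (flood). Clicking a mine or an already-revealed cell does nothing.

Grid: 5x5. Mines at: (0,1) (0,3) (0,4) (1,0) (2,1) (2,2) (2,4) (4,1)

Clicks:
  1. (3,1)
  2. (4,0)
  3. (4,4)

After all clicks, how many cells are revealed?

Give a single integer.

Click 1 (3,1) count=3: revealed 1 new [(3,1)] -> total=1
Click 2 (4,0) count=1: revealed 1 new [(4,0)] -> total=2
Click 3 (4,4) count=0: revealed 6 new [(3,2) (3,3) (3,4) (4,2) (4,3) (4,4)] -> total=8

Answer: 8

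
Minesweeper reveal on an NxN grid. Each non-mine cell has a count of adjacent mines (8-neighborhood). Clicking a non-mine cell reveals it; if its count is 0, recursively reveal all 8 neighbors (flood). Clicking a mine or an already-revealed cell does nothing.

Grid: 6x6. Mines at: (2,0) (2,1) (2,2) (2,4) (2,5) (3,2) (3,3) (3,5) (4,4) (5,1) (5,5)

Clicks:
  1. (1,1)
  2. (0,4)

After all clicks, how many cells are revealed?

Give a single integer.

Click 1 (1,1) count=3: revealed 1 new [(1,1)] -> total=1
Click 2 (0,4) count=0: revealed 11 new [(0,0) (0,1) (0,2) (0,3) (0,4) (0,5) (1,0) (1,2) (1,3) (1,4) (1,5)] -> total=12

Answer: 12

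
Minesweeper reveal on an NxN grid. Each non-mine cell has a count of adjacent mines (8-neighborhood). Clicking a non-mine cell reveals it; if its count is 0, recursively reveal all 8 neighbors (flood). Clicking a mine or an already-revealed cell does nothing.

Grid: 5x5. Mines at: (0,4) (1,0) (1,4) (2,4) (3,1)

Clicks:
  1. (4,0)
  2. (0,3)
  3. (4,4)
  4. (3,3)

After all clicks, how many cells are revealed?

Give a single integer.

Click 1 (4,0) count=1: revealed 1 new [(4,0)] -> total=1
Click 2 (0,3) count=2: revealed 1 new [(0,3)] -> total=2
Click 3 (4,4) count=0: revealed 6 new [(3,2) (3,3) (3,4) (4,2) (4,3) (4,4)] -> total=8
Click 4 (3,3) count=1: revealed 0 new [(none)] -> total=8

Answer: 8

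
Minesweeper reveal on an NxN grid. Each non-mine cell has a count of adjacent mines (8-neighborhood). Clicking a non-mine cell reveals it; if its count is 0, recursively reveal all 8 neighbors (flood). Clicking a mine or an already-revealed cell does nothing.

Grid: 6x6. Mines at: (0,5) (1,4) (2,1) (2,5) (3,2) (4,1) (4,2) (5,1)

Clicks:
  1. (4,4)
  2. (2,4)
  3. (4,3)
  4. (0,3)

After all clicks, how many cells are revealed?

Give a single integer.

Click 1 (4,4) count=0: revealed 9 new [(3,3) (3,4) (3,5) (4,3) (4,4) (4,5) (5,3) (5,4) (5,5)] -> total=9
Click 2 (2,4) count=2: revealed 1 new [(2,4)] -> total=10
Click 3 (4,3) count=2: revealed 0 new [(none)] -> total=10
Click 4 (0,3) count=1: revealed 1 new [(0,3)] -> total=11

Answer: 11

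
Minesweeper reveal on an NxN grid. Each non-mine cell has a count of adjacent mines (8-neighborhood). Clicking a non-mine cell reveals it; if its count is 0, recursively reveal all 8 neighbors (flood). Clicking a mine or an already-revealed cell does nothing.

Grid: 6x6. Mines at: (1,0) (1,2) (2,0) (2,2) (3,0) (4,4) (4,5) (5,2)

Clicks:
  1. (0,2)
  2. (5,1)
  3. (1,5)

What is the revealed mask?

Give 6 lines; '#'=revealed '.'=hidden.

Answer: ..####
...###
...###
...###
......
.#....

Derivation:
Click 1 (0,2) count=1: revealed 1 new [(0,2)] -> total=1
Click 2 (5,1) count=1: revealed 1 new [(5,1)] -> total=2
Click 3 (1,5) count=0: revealed 12 new [(0,3) (0,4) (0,5) (1,3) (1,4) (1,5) (2,3) (2,4) (2,5) (3,3) (3,4) (3,5)] -> total=14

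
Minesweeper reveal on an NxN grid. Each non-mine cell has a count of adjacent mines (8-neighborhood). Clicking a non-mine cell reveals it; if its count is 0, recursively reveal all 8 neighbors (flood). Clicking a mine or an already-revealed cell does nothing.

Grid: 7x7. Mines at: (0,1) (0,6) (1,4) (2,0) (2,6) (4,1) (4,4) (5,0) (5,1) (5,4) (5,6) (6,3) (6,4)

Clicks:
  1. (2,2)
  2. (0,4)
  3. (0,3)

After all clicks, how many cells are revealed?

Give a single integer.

Answer: 11

Derivation:
Click 1 (2,2) count=0: revealed 9 new [(1,1) (1,2) (1,3) (2,1) (2,2) (2,3) (3,1) (3,2) (3,3)] -> total=9
Click 2 (0,4) count=1: revealed 1 new [(0,4)] -> total=10
Click 3 (0,3) count=1: revealed 1 new [(0,3)] -> total=11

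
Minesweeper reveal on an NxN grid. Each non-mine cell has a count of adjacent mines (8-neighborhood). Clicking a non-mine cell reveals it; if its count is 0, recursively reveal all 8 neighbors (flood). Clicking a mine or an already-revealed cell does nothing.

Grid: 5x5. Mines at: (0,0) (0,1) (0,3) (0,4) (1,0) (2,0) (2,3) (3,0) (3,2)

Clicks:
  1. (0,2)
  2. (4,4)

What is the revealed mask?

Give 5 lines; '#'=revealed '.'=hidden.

Answer: ..#..
.....
.....
...##
...##

Derivation:
Click 1 (0,2) count=2: revealed 1 new [(0,2)] -> total=1
Click 2 (4,4) count=0: revealed 4 new [(3,3) (3,4) (4,3) (4,4)] -> total=5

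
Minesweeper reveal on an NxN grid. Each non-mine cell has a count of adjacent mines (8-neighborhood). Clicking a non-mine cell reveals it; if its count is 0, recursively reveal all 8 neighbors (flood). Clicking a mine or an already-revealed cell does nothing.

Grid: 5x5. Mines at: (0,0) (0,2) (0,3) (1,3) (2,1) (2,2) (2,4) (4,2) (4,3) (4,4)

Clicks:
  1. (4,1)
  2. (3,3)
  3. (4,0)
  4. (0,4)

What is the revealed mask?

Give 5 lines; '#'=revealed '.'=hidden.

Click 1 (4,1) count=1: revealed 1 new [(4,1)] -> total=1
Click 2 (3,3) count=5: revealed 1 new [(3,3)] -> total=2
Click 3 (4,0) count=0: revealed 3 new [(3,0) (3,1) (4,0)] -> total=5
Click 4 (0,4) count=2: revealed 1 new [(0,4)] -> total=6

Answer: ....#
.....
.....
##.#.
##...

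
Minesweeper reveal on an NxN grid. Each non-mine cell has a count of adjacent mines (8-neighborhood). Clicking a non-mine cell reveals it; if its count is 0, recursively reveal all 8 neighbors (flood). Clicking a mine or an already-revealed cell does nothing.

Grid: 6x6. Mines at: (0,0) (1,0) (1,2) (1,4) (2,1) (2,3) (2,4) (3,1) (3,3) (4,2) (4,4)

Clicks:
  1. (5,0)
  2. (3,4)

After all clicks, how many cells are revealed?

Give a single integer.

Click 1 (5,0) count=0: revealed 4 new [(4,0) (4,1) (5,0) (5,1)] -> total=4
Click 2 (3,4) count=4: revealed 1 new [(3,4)] -> total=5

Answer: 5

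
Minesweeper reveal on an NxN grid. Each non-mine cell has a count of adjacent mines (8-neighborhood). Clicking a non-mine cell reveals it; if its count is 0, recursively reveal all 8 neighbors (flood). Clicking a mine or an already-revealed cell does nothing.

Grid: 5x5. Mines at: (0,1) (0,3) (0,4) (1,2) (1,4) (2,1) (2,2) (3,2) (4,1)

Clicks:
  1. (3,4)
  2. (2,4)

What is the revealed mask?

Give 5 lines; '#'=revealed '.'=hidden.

Click 1 (3,4) count=0: revealed 6 new [(2,3) (2,4) (3,3) (3,4) (4,3) (4,4)] -> total=6
Click 2 (2,4) count=1: revealed 0 new [(none)] -> total=6

Answer: .....
.....
...##
...##
...##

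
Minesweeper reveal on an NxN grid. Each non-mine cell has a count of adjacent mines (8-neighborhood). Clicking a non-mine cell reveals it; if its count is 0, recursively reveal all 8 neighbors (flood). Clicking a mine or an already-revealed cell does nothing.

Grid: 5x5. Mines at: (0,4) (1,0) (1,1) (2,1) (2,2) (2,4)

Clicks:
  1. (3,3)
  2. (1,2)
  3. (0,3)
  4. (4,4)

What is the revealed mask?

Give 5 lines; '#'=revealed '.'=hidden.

Click 1 (3,3) count=2: revealed 1 new [(3,3)] -> total=1
Click 2 (1,2) count=3: revealed 1 new [(1,2)] -> total=2
Click 3 (0,3) count=1: revealed 1 new [(0,3)] -> total=3
Click 4 (4,4) count=0: revealed 9 new [(3,0) (3,1) (3,2) (3,4) (4,0) (4,1) (4,2) (4,3) (4,4)] -> total=12

Answer: ...#.
..#..
.....
#####
#####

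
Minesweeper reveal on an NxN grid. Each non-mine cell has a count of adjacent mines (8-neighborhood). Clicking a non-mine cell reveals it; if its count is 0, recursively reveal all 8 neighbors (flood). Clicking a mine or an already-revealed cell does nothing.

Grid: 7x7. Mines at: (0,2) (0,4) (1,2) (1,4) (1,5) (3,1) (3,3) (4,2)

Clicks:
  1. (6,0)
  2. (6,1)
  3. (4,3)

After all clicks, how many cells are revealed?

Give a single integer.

Answer: 26

Derivation:
Click 1 (6,0) count=0: revealed 26 new [(2,4) (2,5) (2,6) (3,4) (3,5) (3,6) (4,0) (4,1) (4,3) (4,4) (4,5) (4,6) (5,0) (5,1) (5,2) (5,3) (5,4) (5,5) (5,6) (6,0) (6,1) (6,2) (6,3) (6,4) (6,5) (6,6)] -> total=26
Click 2 (6,1) count=0: revealed 0 new [(none)] -> total=26
Click 3 (4,3) count=2: revealed 0 new [(none)] -> total=26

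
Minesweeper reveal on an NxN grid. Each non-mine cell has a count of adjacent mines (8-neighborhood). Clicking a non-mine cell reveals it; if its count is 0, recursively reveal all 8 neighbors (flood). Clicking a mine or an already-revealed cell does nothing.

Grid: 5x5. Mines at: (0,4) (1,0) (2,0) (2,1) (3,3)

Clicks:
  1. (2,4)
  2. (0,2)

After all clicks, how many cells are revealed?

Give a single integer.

Answer: 7

Derivation:
Click 1 (2,4) count=1: revealed 1 new [(2,4)] -> total=1
Click 2 (0,2) count=0: revealed 6 new [(0,1) (0,2) (0,3) (1,1) (1,2) (1,3)] -> total=7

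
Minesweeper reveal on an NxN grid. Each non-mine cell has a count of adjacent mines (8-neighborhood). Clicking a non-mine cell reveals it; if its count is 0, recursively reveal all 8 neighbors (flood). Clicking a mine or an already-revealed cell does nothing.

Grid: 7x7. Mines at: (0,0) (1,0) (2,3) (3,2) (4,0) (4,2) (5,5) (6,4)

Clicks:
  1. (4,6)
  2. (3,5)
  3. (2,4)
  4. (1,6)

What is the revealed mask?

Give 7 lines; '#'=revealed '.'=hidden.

Click 1 (4,6) count=1: revealed 1 new [(4,6)] -> total=1
Click 2 (3,5) count=0: revealed 20 new [(0,1) (0,2) (0,3) (0,4) (0,5) (0,6) (1,1) (1,2) (1,3) (1,4) (1,5) (1,6) (2,4) (2,5) (2,6) (3,4) (3,5) (3,6) (4,4) (4,5)] -> total=21
Click 3 (2,4) count=1: revealed 0 new [(none)] -> total=21
Click 4 (1,6) count=0: revealed 0 new [(none)] -> total=21

Answer: .######
.######
....###
....###
....###
.......
.......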